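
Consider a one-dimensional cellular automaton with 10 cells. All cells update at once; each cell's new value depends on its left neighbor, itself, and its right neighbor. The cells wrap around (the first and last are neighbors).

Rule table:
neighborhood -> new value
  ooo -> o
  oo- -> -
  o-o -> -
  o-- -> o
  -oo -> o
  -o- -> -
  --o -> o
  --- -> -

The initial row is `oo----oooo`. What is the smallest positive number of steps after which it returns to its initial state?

20

o-o--ooooo
---ooooooo
o-ooooooo-
--oooooo--
-oooooo-o-
oooooo---o
ooooo-o-oo
oooo----oo
ooo-o--ooo
oo---ooooo
o-o-oooooo
----oooooo
o--oooooo-
-ooooooo--
ooooooo-o-
oooooo----
ooooo-o--o
oooo---ooo
ooo-o-oooo
oo----oooo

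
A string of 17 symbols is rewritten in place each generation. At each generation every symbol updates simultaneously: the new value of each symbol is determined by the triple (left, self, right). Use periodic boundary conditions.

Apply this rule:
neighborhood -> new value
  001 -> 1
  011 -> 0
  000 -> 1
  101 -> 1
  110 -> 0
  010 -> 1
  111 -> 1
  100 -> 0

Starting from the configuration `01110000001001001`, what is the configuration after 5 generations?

01111110110111010

10100111111011011
01101011110100101
10011101101101111
00101010010010111
01111110110111010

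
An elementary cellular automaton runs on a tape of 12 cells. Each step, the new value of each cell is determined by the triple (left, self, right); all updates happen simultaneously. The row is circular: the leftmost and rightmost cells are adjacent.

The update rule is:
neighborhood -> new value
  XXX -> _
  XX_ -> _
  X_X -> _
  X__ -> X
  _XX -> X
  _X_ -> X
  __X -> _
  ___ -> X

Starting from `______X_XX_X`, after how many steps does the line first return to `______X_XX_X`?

2

XXXXX_X_X__X
______X_XX_X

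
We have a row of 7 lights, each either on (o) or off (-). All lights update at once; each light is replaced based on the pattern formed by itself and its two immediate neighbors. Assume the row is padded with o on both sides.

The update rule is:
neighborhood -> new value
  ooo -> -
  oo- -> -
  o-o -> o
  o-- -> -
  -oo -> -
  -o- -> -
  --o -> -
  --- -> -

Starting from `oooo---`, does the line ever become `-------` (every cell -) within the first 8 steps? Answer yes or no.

yes

step 1: -------
all cells are - at step 1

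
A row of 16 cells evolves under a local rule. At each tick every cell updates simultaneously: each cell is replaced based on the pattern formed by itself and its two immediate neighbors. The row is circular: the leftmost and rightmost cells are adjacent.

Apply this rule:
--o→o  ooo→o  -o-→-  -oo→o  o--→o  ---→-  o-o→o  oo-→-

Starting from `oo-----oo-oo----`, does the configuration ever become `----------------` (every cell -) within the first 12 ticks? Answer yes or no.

no

tick 1: o-o---oo-oo-o--o
tick 2: -o-o-oo-oo-o-ooo
tick 3: o-o-oo-oo-o-ooo-
tick 4: -o-oo-oo-o-ooo-o
tick 5: o-oo-oo-o-ooo-o-
tick 6: -oo-oo-o-ooo-o-o
tick 7: oo-oo-o-ooo-o-o-
tick 8: o-oo-o-ooo-o-o-o
tick 9: -oo-o-ooo-o-o-oo
tick 10: oo-o-ooo-o-o-oo-
tick 11: o-o-ooo-o-o-oo-o
tick 12: -o-ooo-o-o-oo-oo
tick 12 is -o-ooo-o-o-oo-oo, still not uniform -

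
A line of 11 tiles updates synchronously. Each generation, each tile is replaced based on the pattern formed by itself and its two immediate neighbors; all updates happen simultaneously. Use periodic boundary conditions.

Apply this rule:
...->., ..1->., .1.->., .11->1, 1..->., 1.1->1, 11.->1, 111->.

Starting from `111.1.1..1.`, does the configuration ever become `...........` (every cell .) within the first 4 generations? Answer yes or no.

yes

1.11.1....1
11111.....1
....1.....1
...........
all cells are . at generation 4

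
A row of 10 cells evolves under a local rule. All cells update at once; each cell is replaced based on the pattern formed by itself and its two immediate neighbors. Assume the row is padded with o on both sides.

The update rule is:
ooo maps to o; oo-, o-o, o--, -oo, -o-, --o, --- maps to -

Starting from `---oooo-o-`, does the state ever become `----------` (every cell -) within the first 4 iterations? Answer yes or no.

yes

iteration 1: ----oo----
iteration 2: ----------
all cells are - at iteration 2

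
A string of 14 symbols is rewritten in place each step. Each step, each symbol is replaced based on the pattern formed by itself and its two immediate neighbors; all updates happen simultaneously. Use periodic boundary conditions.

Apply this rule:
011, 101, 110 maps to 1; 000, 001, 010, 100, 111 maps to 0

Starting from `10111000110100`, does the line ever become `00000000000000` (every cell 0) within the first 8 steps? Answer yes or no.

01101000111000
01110000101000
01010000010000
00100000000000
00000000000000
all cells are 0 at step 5

yes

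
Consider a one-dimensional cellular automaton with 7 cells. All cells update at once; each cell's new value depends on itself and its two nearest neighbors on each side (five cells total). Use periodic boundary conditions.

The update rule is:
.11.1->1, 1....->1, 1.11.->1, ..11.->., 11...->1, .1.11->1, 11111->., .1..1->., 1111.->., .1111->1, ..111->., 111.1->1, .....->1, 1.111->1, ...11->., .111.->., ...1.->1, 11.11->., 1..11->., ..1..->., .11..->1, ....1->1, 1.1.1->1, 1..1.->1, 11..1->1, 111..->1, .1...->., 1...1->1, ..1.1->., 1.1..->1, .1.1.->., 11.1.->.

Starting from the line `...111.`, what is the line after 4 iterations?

11.1.1.

11...11
.111..1
11.111.
11.1.1.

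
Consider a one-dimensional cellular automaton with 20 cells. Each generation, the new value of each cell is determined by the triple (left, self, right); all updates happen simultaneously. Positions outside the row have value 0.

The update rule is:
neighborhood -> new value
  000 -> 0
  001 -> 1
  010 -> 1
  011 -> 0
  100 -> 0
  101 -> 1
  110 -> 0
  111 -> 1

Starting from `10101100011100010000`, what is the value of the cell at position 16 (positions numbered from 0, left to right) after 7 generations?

0

generation 1: 11110000101000110000
generation 2: 01100001111001000000
generation 3: 10000010110011000000
generation 4: 10000111000100000000
generation 5: 10001010001100000000
generation 6: 10011110010000000000
generation 7: 10101100110000000000
position 16 holds 0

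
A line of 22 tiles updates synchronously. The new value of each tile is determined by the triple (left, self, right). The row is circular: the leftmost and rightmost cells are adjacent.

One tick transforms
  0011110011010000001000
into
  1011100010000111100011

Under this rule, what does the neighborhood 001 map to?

At position 1 the neighborhood is 001; the next row has 0 there.

0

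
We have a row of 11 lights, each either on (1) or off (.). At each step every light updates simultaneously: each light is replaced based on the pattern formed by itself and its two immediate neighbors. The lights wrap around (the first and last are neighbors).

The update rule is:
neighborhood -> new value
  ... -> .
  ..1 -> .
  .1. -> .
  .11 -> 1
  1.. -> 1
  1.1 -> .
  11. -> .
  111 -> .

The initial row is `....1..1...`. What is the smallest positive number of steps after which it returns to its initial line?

.....1..1..
......1..1.
.......1..1
1.......1..
.1.......1.
..1.......1
1..1.......
.1..1......
..1..1.....
...1..1....
....1..1...

11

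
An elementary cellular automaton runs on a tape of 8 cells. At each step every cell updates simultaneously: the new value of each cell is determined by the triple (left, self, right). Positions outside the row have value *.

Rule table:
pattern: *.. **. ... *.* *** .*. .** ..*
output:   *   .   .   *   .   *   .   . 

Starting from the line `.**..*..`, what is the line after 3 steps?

step 1: *..*.**.
step 2: .*.**..*
step 3: ***..*..

***..*..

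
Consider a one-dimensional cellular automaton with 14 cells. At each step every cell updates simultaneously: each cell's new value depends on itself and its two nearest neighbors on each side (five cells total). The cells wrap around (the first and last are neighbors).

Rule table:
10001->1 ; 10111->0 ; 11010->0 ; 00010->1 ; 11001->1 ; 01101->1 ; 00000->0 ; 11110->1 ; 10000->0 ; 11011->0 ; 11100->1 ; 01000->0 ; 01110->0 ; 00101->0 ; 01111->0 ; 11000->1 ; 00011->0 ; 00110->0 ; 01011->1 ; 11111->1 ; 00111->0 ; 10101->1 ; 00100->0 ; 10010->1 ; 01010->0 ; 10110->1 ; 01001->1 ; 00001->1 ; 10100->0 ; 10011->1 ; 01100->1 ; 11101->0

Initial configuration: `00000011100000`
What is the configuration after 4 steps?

01100001101111

step 1: 00001000110000
step 2: 00110010011000
step 3: 10011101101100
step 4: 01100001101111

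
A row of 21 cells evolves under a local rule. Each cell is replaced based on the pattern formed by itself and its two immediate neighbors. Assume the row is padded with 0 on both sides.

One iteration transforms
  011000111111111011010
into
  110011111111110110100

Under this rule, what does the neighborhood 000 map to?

1

At position 4 the neighborhood is 000; the next row has 1 there.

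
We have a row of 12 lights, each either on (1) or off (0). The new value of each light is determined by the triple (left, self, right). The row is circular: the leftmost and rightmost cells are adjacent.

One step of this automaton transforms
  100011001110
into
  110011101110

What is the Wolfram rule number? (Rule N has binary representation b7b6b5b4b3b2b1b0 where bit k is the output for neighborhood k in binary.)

220

position 9: 111 → 1  (bit 7 = 1)
position 5: 110 → 1  (bit 6 = 1)
position 11: 101 → 0  (bit 5 = 0)
position 1: 100 → 1  (bit 4 = 1)
position 4: 011 → 1  (bit 3 = 1)
position 0: 010 → 1  (bit 2 = 1)
position 3: 001 → 0  (bit 1 = 0)
position 2: 000 → 0  (bit 0 = 0)
bits b7..b0 = 11011100 = 220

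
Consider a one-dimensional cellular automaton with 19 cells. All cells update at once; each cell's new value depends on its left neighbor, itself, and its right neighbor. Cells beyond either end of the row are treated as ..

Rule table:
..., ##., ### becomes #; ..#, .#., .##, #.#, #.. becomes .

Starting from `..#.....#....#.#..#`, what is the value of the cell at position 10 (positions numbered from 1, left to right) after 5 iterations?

iteration 1: #...###...##.......
iteration 2: ..#..##.#..#.######
iteration 3: #.....#.......#####
iteration 4: ..###...#####..####
iteration 5: #..##.#..####...###
position 10 holds #

#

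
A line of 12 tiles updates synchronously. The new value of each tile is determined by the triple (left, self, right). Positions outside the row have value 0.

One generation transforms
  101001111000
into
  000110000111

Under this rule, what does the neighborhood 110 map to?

0

At position 8 the neighborhood is 110; the next row has 0 there.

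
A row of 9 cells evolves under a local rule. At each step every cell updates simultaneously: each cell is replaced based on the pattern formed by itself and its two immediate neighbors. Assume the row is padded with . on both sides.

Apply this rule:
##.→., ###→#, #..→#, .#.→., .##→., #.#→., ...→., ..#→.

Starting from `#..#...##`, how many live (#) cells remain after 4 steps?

.#..#....
..#..#...
...#..#..
....#..#.
count of #: 2

2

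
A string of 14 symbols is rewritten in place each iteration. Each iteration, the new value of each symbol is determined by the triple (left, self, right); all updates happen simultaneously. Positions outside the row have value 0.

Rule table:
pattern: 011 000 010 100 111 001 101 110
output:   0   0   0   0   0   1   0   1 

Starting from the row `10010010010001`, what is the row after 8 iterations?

01000100000000

00100100100010
01001001000100
10010010001000
00100100010000
01001000100000
10010001000000
00100010000000
01000100000000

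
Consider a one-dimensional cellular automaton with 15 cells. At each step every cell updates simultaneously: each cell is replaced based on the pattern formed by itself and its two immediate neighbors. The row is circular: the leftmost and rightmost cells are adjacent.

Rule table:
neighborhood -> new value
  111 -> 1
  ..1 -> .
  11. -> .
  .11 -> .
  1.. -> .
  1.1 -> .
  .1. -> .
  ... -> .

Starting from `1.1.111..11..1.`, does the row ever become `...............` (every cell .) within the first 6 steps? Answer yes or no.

yes

.....1.........
...............
all cells are . at step 2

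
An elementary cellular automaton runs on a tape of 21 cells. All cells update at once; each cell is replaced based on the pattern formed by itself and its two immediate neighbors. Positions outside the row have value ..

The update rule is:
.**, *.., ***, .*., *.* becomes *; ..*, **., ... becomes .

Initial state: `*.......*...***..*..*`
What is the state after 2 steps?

**......**..**.*.**.*
*.*.....*.*.*.****.**

*.*.....*.*.*.****.**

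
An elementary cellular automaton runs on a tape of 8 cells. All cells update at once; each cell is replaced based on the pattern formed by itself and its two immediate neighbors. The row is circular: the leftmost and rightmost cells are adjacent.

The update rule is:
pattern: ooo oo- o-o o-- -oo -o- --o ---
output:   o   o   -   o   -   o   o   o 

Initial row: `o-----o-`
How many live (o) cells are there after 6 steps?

6

ooooooo-
-oooooo-
o-oooooo
o--ooooo
ooo-oooo
ooo--ooo
count of o: 6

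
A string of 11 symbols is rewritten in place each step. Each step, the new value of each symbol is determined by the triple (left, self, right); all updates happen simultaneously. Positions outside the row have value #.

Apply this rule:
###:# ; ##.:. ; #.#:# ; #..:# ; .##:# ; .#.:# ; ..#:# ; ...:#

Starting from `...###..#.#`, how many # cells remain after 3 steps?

#####.#####
####.######
###.#######
count of #: 10

10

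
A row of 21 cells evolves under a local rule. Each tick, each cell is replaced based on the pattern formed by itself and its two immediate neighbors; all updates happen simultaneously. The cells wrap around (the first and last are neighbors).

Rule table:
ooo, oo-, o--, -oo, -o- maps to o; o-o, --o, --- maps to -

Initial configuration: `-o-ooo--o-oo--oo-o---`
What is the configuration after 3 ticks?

-o-oooo-o-ooo-oo-oo--
-o-oooo-o-ooo-oo-ooo-
-o-oooo-o-ooo-oo-oooo

-o-oooo-o-ooo-oo-oooo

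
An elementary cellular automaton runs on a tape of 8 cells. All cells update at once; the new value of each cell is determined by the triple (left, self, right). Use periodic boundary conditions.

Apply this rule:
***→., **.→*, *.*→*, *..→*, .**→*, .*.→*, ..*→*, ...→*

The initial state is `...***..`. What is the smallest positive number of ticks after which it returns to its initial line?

2

tick 1: ****.***
tick 2: ...***..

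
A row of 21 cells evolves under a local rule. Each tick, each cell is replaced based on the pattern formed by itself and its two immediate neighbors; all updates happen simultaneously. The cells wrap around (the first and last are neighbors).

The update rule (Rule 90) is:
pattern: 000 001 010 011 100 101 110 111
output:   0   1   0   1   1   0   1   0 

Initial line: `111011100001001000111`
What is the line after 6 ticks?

110110001111101111100

tick 1: 001010110010110101100
tick 2: 010000111100110001110
tick 3: 101001100111111011011
tick 4: 100111111100001011010
tick 5: 011100000110010011000
tick 6: 110110001111101111100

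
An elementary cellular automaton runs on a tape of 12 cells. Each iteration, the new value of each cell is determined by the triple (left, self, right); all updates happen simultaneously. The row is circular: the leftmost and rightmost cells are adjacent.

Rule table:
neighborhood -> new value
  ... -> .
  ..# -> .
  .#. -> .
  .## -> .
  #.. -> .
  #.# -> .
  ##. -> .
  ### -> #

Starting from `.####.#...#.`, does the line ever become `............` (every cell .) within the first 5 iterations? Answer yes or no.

iteration 1: ..##........
iteration 2: ............
all cells are . at iteration 2

yes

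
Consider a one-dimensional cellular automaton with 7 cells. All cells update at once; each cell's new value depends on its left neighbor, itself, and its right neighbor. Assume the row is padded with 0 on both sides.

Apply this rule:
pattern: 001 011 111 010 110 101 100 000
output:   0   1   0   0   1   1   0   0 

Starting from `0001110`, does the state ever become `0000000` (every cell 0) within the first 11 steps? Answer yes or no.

yes

0001010
0000100
0000000
all cells are 0 at step 3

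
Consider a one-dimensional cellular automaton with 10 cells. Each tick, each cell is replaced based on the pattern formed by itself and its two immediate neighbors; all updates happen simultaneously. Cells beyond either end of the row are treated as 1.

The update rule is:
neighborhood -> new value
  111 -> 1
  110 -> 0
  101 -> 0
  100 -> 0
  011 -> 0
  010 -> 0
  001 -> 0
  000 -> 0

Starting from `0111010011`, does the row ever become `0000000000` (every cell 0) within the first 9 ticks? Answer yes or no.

0010000001
0000000000
all cells are 0 at tick 2

yes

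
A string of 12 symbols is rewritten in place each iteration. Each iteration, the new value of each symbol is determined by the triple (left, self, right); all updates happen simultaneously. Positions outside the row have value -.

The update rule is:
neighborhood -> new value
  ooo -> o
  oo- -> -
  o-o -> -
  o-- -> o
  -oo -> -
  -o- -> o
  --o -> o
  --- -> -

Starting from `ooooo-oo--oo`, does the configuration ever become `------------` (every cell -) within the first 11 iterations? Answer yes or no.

iteration 1: -ooo----oo--
iteration 2: o-o-o--o--o-
iteration 3: o-o-oooooooo
iteration 4: o-o--oooooo-
iteration 5: o-ooo-oooo-o
iteration 6: o--o---oo--o
iteration 7: ooooo-o--ooo
iteration 8: -ooo--ooo-o-
iteration 9: o-o-oo-o--oo
iteration 10: o-o----ooo--
iteration 11: o-oo--o-o-o-
iteration 11 is o-oo--o-o-o-, still not uniform -

no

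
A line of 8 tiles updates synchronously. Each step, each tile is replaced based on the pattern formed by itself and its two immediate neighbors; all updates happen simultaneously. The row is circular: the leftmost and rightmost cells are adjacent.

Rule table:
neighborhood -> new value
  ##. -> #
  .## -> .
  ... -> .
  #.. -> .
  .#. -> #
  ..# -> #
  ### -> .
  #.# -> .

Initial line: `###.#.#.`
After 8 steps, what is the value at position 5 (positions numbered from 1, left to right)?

#

..#.#.#.
.##.#.#.
#.#.#.#.
#.#.#.#.  (fixed point — unchanged through step 8)
position 5 holds #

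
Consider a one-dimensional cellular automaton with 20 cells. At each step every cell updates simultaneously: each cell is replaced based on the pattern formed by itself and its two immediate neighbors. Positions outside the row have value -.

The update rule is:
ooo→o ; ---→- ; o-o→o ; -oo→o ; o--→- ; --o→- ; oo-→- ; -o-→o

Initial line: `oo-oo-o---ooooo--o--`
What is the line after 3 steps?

oo-oo-----oo-----o--

step 1: o-oo-oo---oooo---o--
step 2: ooo-oo----ooo----o--
step 3: oo-oo-----oo-----o--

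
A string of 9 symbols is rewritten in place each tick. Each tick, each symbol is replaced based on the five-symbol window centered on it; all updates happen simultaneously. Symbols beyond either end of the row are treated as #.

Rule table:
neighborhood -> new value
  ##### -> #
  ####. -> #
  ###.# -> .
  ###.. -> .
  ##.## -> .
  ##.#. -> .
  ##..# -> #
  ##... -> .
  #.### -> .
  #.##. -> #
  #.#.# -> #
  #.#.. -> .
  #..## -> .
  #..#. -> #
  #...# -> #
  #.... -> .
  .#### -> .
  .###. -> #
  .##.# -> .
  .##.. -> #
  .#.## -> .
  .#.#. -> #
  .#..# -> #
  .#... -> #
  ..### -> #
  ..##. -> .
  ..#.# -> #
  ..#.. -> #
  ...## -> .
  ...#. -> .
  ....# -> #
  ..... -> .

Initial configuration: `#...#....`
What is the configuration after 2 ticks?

..#.##.#.
###.#..#.

###.#..#.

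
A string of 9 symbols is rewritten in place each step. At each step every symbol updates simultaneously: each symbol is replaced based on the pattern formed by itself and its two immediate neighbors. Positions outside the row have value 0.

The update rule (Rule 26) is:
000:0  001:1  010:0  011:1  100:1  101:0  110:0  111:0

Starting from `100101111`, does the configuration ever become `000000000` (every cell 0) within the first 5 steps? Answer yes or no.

no

011001000
110110100
100100010
011010101
110000000
step 5 is 110000000, still not uniform 0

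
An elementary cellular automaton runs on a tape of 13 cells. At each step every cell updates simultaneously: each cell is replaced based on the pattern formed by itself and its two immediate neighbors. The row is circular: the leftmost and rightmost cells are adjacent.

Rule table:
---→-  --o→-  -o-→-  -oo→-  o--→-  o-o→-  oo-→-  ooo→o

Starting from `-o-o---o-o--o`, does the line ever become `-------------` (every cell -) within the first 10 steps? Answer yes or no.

yes

-------------
all cells are - at step 1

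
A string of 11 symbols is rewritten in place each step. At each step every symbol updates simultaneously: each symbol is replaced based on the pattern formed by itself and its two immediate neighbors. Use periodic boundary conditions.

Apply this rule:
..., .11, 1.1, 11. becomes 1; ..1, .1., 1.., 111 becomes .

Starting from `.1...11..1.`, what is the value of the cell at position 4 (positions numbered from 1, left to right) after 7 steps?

1

...1.11....
11..111.111
.1..1.111..
.....11.1.1
.111.111.1.
.1.111.11..
..11.1111.1
position 4 holds 1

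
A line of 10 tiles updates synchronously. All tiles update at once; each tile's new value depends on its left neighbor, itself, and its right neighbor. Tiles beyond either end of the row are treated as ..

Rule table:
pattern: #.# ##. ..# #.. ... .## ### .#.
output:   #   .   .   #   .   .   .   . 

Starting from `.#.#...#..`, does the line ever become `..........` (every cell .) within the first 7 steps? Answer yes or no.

..#.#...#.
...#.#...#
....#.#...
.....#.#..
......#.#.
.......#.#
........#.
step 7 is ........#., still not uniform .

no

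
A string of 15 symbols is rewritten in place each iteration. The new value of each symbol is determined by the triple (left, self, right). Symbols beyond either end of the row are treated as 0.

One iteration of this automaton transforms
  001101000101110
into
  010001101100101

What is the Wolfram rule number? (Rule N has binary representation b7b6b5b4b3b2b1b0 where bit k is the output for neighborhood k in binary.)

position 12: 111 → 1  (bit 7 = 1)
position 3: 110 → 0  (bit 6 = 0)
position 4: 101 → 0  (bit 5 = 0)
position 6: 100 → 1  (bit 4 = 1)
position 2: 011 → 0  (bit 3 = 0)
position 5: 010 → 1  (bit 2 = 1)
position 1: 001 → 1  (bit 1 = 1)
position 0: 000 → 0  (bit 0 = 0)
bits b7..b0 = 10010110 = 150

150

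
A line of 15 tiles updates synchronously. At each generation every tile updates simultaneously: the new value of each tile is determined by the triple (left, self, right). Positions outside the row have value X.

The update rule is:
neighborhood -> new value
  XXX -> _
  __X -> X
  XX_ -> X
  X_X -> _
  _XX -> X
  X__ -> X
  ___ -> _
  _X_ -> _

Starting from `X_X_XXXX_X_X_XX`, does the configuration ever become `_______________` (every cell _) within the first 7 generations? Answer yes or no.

X___X__X_____X_
XX_X_XX_X___X__
_X___XX__X_X_XX
__X_XXXXX____X_
XX__X___XX__X__
_XXX_X_XXXXX_XX
_X_X___X___X_X_
generation 7 is _X_X___X___X_X_, still not uniform _

no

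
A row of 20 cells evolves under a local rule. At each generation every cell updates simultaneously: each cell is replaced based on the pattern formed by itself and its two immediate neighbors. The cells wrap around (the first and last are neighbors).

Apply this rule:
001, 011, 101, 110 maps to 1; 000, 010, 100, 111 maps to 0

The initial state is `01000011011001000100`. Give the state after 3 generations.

00011100011100100010

10000111111010001000
00001100001100010001
00011100011100100010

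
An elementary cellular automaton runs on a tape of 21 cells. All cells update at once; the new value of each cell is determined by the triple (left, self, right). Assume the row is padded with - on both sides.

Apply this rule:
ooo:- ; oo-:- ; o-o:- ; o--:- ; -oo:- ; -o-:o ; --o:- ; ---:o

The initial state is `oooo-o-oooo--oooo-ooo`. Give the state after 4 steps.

-----o---------------
oooo-o-oooooooooooooo
-----o---------------  (repeats step 1; period 2)
step 4: oooo-o-oooooooooooooo

oooo-o-oooooooooooooo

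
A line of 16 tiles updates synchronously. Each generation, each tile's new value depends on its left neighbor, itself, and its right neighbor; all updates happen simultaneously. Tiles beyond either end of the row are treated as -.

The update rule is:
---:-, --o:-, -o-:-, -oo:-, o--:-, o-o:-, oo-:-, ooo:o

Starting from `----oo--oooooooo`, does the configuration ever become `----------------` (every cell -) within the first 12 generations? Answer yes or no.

generation 1: ---------oooooo-
generation 2: ----------oooo--
generation 3: -----------oo---
generation 4: ----------------
all cells are - at generation 4

yes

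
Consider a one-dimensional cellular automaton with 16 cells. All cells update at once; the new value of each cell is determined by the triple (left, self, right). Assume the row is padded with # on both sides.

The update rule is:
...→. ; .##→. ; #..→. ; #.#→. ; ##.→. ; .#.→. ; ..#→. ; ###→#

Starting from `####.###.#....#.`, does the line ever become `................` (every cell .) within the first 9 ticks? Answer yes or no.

yes

tick 1: ###...#.........
tick 2: ##..............
tick 3: #...............
tick 4: ................
all cells are . at tick 4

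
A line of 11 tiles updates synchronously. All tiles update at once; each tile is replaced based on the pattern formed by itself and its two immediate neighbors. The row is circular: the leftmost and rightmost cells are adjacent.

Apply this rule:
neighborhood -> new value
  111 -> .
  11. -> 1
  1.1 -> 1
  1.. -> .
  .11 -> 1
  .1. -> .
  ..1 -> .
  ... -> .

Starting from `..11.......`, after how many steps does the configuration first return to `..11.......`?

1

step 1: ..11.......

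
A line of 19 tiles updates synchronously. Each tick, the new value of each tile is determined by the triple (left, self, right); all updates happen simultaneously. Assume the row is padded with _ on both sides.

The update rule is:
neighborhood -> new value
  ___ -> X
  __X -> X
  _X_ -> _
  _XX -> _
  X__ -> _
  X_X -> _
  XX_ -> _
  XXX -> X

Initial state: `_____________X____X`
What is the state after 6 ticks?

XXXXXXXXXXXXX__XXX_
_XXXXXXXXXXX__X_X__
X_XXXXXXXXX__X____X
___XXXXXXX__X__XXX_
XXX_XXXXX__X__X_X__
_X___XXX__X__X____X

_X___XXX__X__X____X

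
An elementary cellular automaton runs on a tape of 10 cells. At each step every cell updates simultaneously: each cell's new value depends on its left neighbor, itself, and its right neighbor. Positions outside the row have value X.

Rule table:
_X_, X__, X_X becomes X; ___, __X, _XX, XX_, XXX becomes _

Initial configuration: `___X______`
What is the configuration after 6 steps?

X__XX_____
_X___X____
XXX__XX___
___X___X__
X__XX__XX_
_X___X___X

_X___X___X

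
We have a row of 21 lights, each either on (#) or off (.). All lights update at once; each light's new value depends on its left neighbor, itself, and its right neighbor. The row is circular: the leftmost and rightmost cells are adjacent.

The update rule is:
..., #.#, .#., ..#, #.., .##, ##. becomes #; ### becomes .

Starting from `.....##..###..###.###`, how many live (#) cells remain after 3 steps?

##########.####.###.#
.........###..###.###
##########.####.###.#
count of #: 18

18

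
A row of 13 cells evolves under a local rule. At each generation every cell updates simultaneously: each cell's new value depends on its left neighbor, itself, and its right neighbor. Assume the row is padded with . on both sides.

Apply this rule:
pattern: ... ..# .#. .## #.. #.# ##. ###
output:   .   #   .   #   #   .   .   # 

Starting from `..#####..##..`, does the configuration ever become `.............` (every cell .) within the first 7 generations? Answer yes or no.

.#####.###.#.
#####..##...#
####.###.#.#.
###..##.....#
##.###.#...#.
#..##...#.#.#
.###.#.#.....
generation 7 is .###.#.#....., still not uniform .

no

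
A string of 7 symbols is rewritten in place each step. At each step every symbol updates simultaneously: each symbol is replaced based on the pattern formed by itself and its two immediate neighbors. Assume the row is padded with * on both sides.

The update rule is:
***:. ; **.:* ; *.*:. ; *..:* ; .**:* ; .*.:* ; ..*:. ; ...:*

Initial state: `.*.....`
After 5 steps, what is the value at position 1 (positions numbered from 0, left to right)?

*

.*****.
.*...*.
.***.*.
.*.*.*.
.*.*.*.
position 1 holds *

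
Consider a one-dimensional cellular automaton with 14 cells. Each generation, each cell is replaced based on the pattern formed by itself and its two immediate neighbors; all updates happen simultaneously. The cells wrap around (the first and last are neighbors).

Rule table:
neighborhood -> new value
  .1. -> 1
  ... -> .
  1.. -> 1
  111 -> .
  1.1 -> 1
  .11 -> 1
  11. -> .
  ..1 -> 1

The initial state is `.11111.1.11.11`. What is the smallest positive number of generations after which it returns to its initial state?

generation 1: 11....1111.11.
generation 2: 1.1..11...11.1
generation 3: .11111.1.11.11

3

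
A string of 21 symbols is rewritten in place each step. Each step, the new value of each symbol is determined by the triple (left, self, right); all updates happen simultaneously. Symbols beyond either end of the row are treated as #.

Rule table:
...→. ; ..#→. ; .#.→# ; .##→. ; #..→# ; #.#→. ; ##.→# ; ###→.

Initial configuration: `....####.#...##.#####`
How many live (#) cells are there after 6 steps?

step 1: #......#.##...#......
step 2: ##.....#..##..##.....
step 3: .##....##..##..##....
step 4: ..##....##..##..##...
step 5: #..##....##..##..##..
step 6: ##..##....##..##..##.
count of #: 10

10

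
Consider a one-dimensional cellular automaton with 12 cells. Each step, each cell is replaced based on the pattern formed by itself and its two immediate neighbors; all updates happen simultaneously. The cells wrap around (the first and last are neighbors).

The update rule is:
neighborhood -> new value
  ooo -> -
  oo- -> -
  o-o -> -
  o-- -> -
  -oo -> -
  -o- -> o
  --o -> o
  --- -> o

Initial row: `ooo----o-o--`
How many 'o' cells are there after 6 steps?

----oooo-o-o
-ooo-----o-o
-----ooooo-o
-oooo------o
------oooooo
-ooooo------
count of o: 5

5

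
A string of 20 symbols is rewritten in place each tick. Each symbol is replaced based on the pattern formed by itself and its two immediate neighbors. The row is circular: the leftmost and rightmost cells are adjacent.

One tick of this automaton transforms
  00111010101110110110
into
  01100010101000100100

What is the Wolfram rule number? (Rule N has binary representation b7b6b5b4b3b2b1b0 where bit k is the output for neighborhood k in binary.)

14

position 3: 111 → 0  (bit 7 = 0)
position 4: 110 → 0  (bit 6 = 0)
position 5: 101 → 0  (bit 5 = 0)
position 19: 100 → 0  (bit 4 = 0)
position 2: 011 → 1  (bit 3 = 1)
position 6: 010 → 1  (bit 2 = 1)
position 1: 001 → 1  (bit 1 = 1)
position 0: 000 → 0  (bit 0 = 0)
bits b7..b0 = 00001110 = 14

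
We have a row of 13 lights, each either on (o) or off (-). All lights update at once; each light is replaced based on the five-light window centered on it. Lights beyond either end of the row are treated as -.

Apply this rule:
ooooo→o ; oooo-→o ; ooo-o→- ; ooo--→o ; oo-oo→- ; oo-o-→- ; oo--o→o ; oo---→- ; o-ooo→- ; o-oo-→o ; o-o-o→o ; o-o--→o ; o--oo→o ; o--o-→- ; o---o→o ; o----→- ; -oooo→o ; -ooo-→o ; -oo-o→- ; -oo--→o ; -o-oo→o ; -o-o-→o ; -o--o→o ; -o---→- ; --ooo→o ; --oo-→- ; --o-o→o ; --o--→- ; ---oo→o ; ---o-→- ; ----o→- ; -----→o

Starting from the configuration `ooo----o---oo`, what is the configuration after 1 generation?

ooo------oo-o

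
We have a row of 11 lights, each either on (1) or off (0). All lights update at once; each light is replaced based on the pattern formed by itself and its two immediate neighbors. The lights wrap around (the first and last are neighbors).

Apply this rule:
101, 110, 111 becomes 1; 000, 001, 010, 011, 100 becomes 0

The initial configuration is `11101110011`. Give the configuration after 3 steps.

11110110001
11111010000
01111100000

01111100000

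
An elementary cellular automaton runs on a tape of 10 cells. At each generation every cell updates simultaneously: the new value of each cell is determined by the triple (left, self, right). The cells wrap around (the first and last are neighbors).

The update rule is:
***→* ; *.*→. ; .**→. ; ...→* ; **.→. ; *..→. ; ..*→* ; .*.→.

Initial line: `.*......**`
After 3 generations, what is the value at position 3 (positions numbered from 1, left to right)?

generation 1: ...*****..
generation 2: ***.***..*
generation 3: **...*..*.
position 3 holds .

.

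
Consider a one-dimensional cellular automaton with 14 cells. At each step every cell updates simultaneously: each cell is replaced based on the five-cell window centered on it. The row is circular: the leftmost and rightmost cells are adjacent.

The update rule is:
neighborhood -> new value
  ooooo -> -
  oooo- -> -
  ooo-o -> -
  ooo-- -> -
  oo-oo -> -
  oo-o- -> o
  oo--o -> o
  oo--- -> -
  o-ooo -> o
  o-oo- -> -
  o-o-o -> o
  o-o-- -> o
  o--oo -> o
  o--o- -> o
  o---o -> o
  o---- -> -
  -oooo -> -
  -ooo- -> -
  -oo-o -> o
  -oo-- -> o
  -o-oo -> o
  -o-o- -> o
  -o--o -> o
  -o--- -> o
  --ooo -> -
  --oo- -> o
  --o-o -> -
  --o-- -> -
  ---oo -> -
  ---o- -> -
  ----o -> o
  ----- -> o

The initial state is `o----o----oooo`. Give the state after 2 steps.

oo--oo-ooo-ooo

---o--o-o-----
oo--oo-ooo-ooo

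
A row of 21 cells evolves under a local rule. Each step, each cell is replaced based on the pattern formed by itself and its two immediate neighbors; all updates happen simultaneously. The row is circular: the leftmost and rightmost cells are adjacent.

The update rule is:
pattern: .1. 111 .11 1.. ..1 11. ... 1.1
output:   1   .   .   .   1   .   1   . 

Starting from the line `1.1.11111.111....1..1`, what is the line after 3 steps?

step 1: ..1...........1111.1.
step 2: 111.1111111111.....1.
step 3: ...............11111.

...............11111.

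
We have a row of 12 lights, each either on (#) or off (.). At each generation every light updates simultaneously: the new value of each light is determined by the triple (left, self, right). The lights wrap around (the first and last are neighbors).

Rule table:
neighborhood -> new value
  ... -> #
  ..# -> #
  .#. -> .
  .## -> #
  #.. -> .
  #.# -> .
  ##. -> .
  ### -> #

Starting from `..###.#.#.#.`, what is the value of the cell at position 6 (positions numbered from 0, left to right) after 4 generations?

#

####........
###..#######
##..########
#..#########
position 6 holds #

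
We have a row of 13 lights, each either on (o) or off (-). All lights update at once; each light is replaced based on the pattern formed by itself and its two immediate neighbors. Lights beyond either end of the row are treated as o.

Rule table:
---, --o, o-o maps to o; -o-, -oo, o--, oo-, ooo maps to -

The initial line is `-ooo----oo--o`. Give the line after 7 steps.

o----ooo---o-
--ooo----oo-o
-o----ooo--o-
o--ooo----o-o
--o----ooo-o-
-o--ooo---o-o
o--o----oo-o-

o--o----oo-o-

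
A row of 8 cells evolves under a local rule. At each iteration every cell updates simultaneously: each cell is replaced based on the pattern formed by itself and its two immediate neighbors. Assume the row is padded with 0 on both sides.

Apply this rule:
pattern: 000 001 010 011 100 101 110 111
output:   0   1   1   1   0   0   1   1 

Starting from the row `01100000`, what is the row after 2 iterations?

11100000

iteration 1: 11100000
iteration 2: 11100000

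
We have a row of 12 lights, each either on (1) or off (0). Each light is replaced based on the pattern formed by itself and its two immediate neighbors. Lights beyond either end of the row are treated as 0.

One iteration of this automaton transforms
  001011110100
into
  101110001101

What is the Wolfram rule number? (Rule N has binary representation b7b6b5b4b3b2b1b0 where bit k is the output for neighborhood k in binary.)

position 5: 111 → 0  (bit 7 = 0)
position 7: 110 → 0  (bit 6 = 0)
position 3: 101 → 1  (bit 5 = 1)
position 10: 100 → 0  (bit 4 = 0)
position 4: 011 → 1  (bit 3 = 1)
position 2: 010 → 1  (bit 2 = 1)
position 1: 001 → 0  (bit 1 = 0)
position 0: 000 → 1  (bit 0 = 1)
bits b7..b0 = 00101101 = 45

45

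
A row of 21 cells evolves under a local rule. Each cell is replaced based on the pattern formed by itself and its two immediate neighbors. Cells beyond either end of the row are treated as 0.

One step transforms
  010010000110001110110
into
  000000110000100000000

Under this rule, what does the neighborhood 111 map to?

0

At position 15 the neighborhood is 111; the next row has 0 there.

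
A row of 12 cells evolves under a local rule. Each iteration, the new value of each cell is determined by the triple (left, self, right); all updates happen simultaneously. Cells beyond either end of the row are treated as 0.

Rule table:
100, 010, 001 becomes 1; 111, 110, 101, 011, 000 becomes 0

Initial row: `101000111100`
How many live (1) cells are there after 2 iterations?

101101000010
100001100111
count of 1: 6

6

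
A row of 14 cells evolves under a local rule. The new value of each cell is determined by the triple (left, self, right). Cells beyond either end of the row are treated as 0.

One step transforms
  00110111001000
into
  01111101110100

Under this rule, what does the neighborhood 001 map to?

At position 1 the neighborhood is 001; the next row has 1 there.

1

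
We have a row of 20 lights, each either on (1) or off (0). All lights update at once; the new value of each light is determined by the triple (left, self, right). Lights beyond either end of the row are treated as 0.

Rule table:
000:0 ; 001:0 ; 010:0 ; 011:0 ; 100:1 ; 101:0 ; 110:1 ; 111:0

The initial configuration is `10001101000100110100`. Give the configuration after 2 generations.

01000100100010010010
00100010010001001001

00100010010001001001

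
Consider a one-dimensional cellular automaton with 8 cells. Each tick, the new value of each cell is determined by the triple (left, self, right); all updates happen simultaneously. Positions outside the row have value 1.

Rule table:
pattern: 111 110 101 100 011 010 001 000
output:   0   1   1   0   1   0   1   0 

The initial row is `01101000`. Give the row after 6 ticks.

10111001

11110001
00010011
00100110
01001111
10011000
10111001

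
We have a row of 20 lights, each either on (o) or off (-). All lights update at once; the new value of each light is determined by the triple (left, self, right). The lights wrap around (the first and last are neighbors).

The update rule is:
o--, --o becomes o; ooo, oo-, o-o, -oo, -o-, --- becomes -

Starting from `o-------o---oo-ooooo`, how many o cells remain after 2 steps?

4

-o-----o-o-o--------
o-o---o-----o-------
count of o: 4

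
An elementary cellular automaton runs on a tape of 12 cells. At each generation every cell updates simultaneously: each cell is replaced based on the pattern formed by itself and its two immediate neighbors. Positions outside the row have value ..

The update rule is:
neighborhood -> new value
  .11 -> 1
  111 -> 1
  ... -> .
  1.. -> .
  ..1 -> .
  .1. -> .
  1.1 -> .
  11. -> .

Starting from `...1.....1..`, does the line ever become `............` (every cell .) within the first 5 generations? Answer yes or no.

yes

generation 1: ............
all cells are . at generation 1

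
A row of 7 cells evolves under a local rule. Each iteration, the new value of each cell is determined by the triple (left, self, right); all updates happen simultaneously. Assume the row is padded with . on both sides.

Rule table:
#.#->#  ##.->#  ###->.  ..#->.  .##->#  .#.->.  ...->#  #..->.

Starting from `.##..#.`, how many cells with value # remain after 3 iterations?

5

.##....
.##.###
.####.#
count of #: 5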